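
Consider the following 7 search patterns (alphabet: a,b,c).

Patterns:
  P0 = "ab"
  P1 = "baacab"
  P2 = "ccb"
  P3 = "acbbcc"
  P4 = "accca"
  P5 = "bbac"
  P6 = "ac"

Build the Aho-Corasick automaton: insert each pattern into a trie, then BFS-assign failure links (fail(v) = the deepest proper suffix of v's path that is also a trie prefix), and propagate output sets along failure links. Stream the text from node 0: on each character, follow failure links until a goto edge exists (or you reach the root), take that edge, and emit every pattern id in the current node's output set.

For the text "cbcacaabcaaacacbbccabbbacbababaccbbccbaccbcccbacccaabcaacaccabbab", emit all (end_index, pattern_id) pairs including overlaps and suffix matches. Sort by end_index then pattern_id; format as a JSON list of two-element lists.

Construct AC machine:
Trie nodes:
  0='ε' goto a→1 b→3 c→9
  1='a' goto b→2 c→12
  2='ab' goto ·  [P0 ends]
  3='b' goto a→4 b→20
  4='ba' goto a→5
  5='baa' goto c→6
  6='baac' goto a→7
  7='baaca' goto b→8
  8='baacab' goto ·  [P1 ends]
  9='c' goto c→10
  10='cc' goto b→11
  11='ccb' goto ·  [P2 ends]
  12='ac' goto b→13 c→17  [P6 ends]
  13='acb' goto b→14
  14='acbb' goto c→15
  15='acbbc' goto c→16
  16='acbbcc' goto ·  [P3 ends]
  17='acc' goto c→18
  18='accc' goto a→19
  19='accca' goto ·  [P4 ends]
  20='bb' goto a→21
  21='bba' goto c→22
  22='bbac' goto ·  [P5 ends]

BFS fail/out derivation:
  n1('a'): parent n0 fail=0; on 'a' 0 → fail=0;  out ∅∪∅=∅
  n3('b'): parent n0 fail=0; on 'b' 0 → fail=0;  out ∅∪∅=∅
  n9('c'): parent n0 fail=0; on 'c' 0 → fail=0;  out ∅∪∅=∅
  n2('ab'): parent n1 fail=0; on 'b' 0 → fail=3;  out {0}∪∅={0}
  n4('ba'): parent n3 fail=0; on 'a' 0 → fail=1;  out ∅∪∅=∅
  n10('cc'): parent n9 fail=0; on 'c' 0 → fail=9;  out ∅∪∅=∅
  n12('ac'): parent n1 fail=0; on 'c' 0 → fail=9;  out {6}∪∅={6}
  n20('bb'): parent n3 fail=0; on 'b' 0 → fail=3;  out ∅∪∅=∅
  n5('baa'): parent n4 fail=1; on 'a' 1→0 → fail=1;  out ∅∪∅=∅
  n11('ccb'): parent n10 fail=9; on 'b' 9→0 → fail=3;  out {2}∪∅={2}
  n13('acb'): parent n12 fail=9; on 'b' 9→0 → fail=3;  out ∅∪∅=∅
  n17('acc'): parent n12 fail=9; on 'c' 9 → fail=10;  out ∅∪∅=∅
  n21('bba'): parent n20 fail=3; on 'a' 3 → fail=4;  out ∅∪∅=∅
  n6('baac'): parent n5 fail=1; on 'c' 1 → fail=12;  out ∅∪{6}={6}
  n14('acbb'): parent n13 fail=3; on 'b' 3 → fail=20;  out ∅∪∅=∅
  n18('accc'): parent n17 fail=10; on 'c' 10→9 → fail=10;  out ∅∪∅=∅
  n22('bbac'): parent n21 fail=4; on 'c' 4→1 → fail=12;  out {5}∪{6}={5,6}
  n7('baaca'): parent n6 fail=12; on 'a' 12→9→0 → fail=1;  out ∅∪∅=∅
  n15('acbbc'): parent n14 fail=20; on 'c' 20→3→0 → fail=9;  out ∅∪∅=∅
  n19('accca'): parent n18 fail=10; on 'a' 10→9→0 → fail=1;  out {4}∪∅={4}
  n8('baacab'): parent n7 fail=1; on 'b' 1 → fail=2;  out {1}∪{0}={0,1}
  n16('acbbcc'): parent n15 fail=9; on 'c' 9 → fail=10;  out {3}∪∅={3}

Run:
i=0 'c': node 0→9
i=1 'b': node 9→3 (via fail)
i=2 'c': node 3→9 (via fail)
i=3 'a': node 9→1 (via fail)
i=4 'c': node 1→12  ** P6@[3:4]
i=5 'a': node 12→1 (via fail)
i=6 'a': node 1→1 (via fail)
i=7 'b': node 1→2  ** P0@[6:7]
i=8 'c': node 2→9 (via fail)
i=9 'a': node 9→1 (via fail)
i=10 'a': node 1→1 (via fail)
i=11 'a': node 1→1 (via fail)
i=12 'c': node 1→12  ** P6@[11:12]
i=13 'a': node 12→1 (via fail)
i=14 'c': node 1→12  ** P6@[13:14]
i=15 'b': node 12→13
i=16 'b': node 13→14
i=17 'c': node 14→15
i=18 'c': node 15→16  ** P3@[13:18]
i=19 'a': node 16→1 (via fail)
i=20 'b': node 1→2  ** P0@[19:20]
i=21 'b': node 2→20 (via fail)
i=22 'b': node 20→20 (via fail)
i=23 'a': node 20→21
i=24 'c': node 21→22  ** P5@[21:24],P6@[23:24]
i=25 'b': node 22→13 (via fail)
i=26 'a': node 13→4 (via fail)
i=27 'b': node 4→2 (via fail)  ** P0@[26:27]
i=28 'a': node 2→4 (via fail)
i=29 'b': node 4→2 (via fail)  ** P0@[28:29]
i=30 'a': node 2→4 (via fail)
i=31 'c': node 4→12 (via fail)  ** P6@[30:31]
i=32 'c': node 12→17
i=33 'b': node 17→11 (via fail)  ** P2@[31:33]
i=34 'b': node 11→20 (via fail)
i=35 'c': node 20→9 (via fail)
i=36 'c': node 9→10
i=37 'b': node 10→11  ** P2@[35:37]
i=38 'a': node 11→4 (via fail)
i=39 'c': node 4→12 (via fail)  ** P6@[38:39]
i=40 'c': node 12→17
i=41 'b': node 17→11 (via fail)  ** P2@[39:41]
i=42 'c': node 11→9 (via fail)
i=43 'c': node 9→10
i=44 'c': node 10→10 (via fail)
i=45 'b': node 10→11  ** P2@[43:45]
i=46 'a': node 11→4 (via fail)
i=47 'c': node 4→12 (via fail)  ** P6@[46:47]
i=48 'c': node 12→17
i=49 'c': node 17→18
i=50 'a': node 18→19  ** P4@[46:50]
i=51 'a': node 19→1 (via fail)
i=52 'b': node 1→2  ** P0@[51:52]
i=53 'c': node 2→9 (via fail)
i=54 'a': node 9→1 (via fail)
i=55 'a': node 1→1 (via fail)
i=56 'c': node 1→12  ** P6@[55:56]
i=57 'a': node 12→1 (via fail)
i=58 'c': node 1→12  ** P6@[57:58]
i=59 'c': node 12→17
i=60 'a': node 17→1 (via fail)
i=61 'b': node 1→2  ** P0@[60:61]
i=62 'b': node 2→20 (via fail)
i=63 'a': node 20→21
i=64 'b': node 21→2 (via fail)  ** P0@[63:64]

All matches (sorted): [[4,6],[7,0],[12,6],[14,6],[18,3],[20,0],[24,5],[24,6],[27,0],[29,0],[31,6],[33,2],[37,2],[39,6],[41,2],[45,2],[47,6],[50,4],[52,0],[56,6],[58,6],[61,0],[64,0]]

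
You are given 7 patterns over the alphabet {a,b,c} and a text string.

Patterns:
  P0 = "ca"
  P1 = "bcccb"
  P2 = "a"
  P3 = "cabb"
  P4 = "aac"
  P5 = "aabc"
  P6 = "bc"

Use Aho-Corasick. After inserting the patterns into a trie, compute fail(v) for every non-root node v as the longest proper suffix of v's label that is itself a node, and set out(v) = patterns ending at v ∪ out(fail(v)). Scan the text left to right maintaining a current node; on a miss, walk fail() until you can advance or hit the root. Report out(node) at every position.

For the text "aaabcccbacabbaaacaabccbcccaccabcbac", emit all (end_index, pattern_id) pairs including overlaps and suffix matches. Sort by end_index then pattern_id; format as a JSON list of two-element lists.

Build:
Trie nodes:
  0='ε' goto a→8 b→3 c→1
  1='c' goto a→2
  2='ca' goto b→9  ←P0
  3='b' goto c→4
  4='bc' goto c→5  ←P6
  5='bcc' goto c→6
  6='bccc' goto b→7
  7='bcccb' goto ·  ←P1
  8='a' goto a→11  ←P2
  9='cab' goto b→10
  10='cabb' goto ·  ←P3
  11='aa' goto b→13 c→12
  12='aac' goto ·  ←P4
  13='aab' goto c→14
  14='aabc' goto ·  ←P5

Failure links (BFS by depth):
  n1('c'): parent n0 fail=0; on 'c' 0 → fail=0;  out ∅∪∅=∅
  n3('b'): parent n0 fail=0; on 'b' 0 → fail=0;  out ∅∪∅=∅
  n8('a'): parent n0 fail=0; on 'a' 0 → fail=0;  out {2}∪∅={2}
  n2('ca'): parent n1 fail=0; on 'a' 0 → fail=8;  out {0}∪{2}={0,2}
  n4('bc'): parent n3 fail=0; on 'c' 0 → fail=1;  out {6}∪∅={6}
  n11('aa'): parent n8 fail=0; on 'a' 0 → fail=8;  out ∅∪{2}={2}
  n5('bcc'): parent n4 fail=1; on 'c' 1→0 → fail=1;  out ∅∪∅=∅
  n9('cab'): parent n2 fail=8; on 'b' 8→0 → fail=3;  out ∅∪∅=∅
  n12('aac'): parent n11 fail=8; on 'c' 8→0 → fail=1;  out {4}∪∅={4}
  n13('aab'): parent n11 fail=8; on 'b' 8→0 → fail=3;  out ∅∪∅=∅
  n6('bccc'): parent n5 fail=1; on 'c' 1→0 → fail=1;  out ∅∪∅=∅
  n10('cabb'): parent n9 fail=3; on 'b' 3→0 → fail=3;  out {3}∪∅={3}
  n14('aabc'): parent n13 fail=3; on 'c' 3 → fail=4;  out {5}∪{6}={5,6}
  n7('bcccb'): parent n6 fail=1; on 'b' 1→0 → fail=3;  out {1}∪∅={1}

Run:
[0] read 'a'  n0⇒n8  emit P2@[0:0]
[1] read 'a'  n8⇒n11  emit P2@[1:1]
[2] read 'a'  n11⇒n11 (fail-walked)  emit P2@[2:2]
[3] read 'b'  n11⇒n13
[4] read 'c'  n13⇒n14  emit P5@[1:4],P6@[3:4]
[5] read 'c'  n14⇒n5 (fail-walked)
[6] read 'c'  n5⇒n6
[7] read 'b'  n6⇒n7  emit P1@[3:7]
[8] read 'a'  n7⇒n8 (fail-walked)  emit P2@[8:8]
[9] read 'c'  n8⇒n1 (fail-walked)
[10] read 'a'  n1⇒n2  emit P0@[9:10],P2@[10:10]
[11] read 'b'  n2⇒n9
[12] read 'b'  n9⇒n10  emit P3@[9:12]
[13] read 'a'  n10⇒n8 (fail-walked)  emit P2@[13:13]
[14] read 'a'  n8⇒n11  emit P2@[14:14]
[15] read 'a'  n11⇒n11 (fail-walked)  emit P2@[15:15]
[16] read 'c'  n11⇒n12  emit P4@[14:16]
[17] read 'a'  n12⇒n2 (fail-walked)  emit P0@[16:17],P2@[17:17]
[18] read 'a'  n2⇒n11 (fail-walked)  emit P2@[18:18]
[19] read 'b'  n11⇒n13
[20] read 'c'  n13⇒n14  emit P5@[17:20],P6@[19:20]
[21] read 'c'  n14⇒n5 (fail-walked)
[22] read 'b'  n5⇒n3 (fail-walked)
[23] read 'c'  n3⇒n4  emit P6@[22:23]
[24] read 'c'  n4⇒n5
[25] read 'c'  n5⇒n6
[26] read 'a'  n6⇒n2 (fail-walked)  emit P0@[25:26],P2@[26:26]
[27] read 'c'  n2⇒n1 (fail-walked)
[28] read 'c'  n1⇒n1 (fail-walked)
[29] read 'a'  n1⇒n2  emit P0@[28:29],P2@[29:29]
[30] read 'b'  n2⇒n9
[31] read 'c'  n9⇒n4 (fail-walked)  emit P6@[30:31]
[32] read 'b'  n4⇒n3 (fail-walked)
[33] read 'a'  n3⇒n8 (fail-walked)  emit P2@[33:33]
[34] read 'c'  n8⇒n1 (fail-walked)

All matches (sorted): [[0,2],[1,2],[2,2],[4,5],[4,6],[7,1],[8,2],[10,0],[10,2],[12,3],[13,2],[14,2],[15,2],[16,4],[17,0],[17,2],[18,2],[20,5],[20,6],[23,6],[26,0],[26,2],[29,0],[29,2],[31,6],[33,2]]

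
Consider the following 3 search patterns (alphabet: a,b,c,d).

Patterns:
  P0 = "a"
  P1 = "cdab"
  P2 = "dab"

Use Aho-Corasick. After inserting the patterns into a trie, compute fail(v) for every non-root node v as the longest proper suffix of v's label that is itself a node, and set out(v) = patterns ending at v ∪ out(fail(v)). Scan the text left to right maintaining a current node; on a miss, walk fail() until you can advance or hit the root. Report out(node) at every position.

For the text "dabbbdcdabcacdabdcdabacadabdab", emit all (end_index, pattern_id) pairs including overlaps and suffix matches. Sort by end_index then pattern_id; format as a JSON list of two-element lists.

Build:
Trie (insert patterns):
  0='ε' goto a→1 c→2 d→6
  1='a' goto ·  ←P0
  2='c' goto d→3
  3='cd' goto a→4
  4='cda' goto b→5
  5='cdab' goto ·  ←P1
  6='d' goto a→7
  7='da' goto b→8
  8='dab' goto ·  ←P2

BFS fail/out derivation:
  n1('a'): parent n0 fail=0; on 'a' 0 → fail=0;  out {0}∪∅={0}
  n2('c'): parent n0 fail=0; on 'c' 0 → fail=0;  out ∅∪∅=∅
  n6('d'): parent n0 fail=0; on 'd' 0 → fail=0;  out ∅∪∅=∅
  n3('cd'): parent n2 fail=0; on 'd' 0 → fail=6;  out ∅∪∅=∅
  n7('da'): parent n6 fail=0; on 'a' 0 → fail=1;  out ∅∪{0}={0}
  n4('cda'): parent n3 fail=6; on 'a' 6 → fail=7;  out ∅∪{0}={0}
  n8('dab'): parent n7 fail=1; on 'b' 1→0 → fail=0;  out {2}∪∅={2}
  n5('cdab'): parent n4 fail=7; on 'b' 7 → fail=8;  out {1}∪{2}={1,2}

Scan:
i=0 'd': node 0→6
i=1 'a': node 6→7  ** P0@[1:1]
i=2 'b': node 7→8  ** P2@[0:2]
i=3 'b': node 8→0 (fail-walked)
i=4 'b': node 0→0
i=5 'd': node 0→6
i=6 'c': node 6→2 (fail-walked)
i=7 'd': node 2→3
i=8 'a': node 3→4  ** P0@[8:8]
i=9 'b': node 4→5  ** P1@[6:9],P2@[7:9]
i=10 'c': node 5→2 (fail-walked)
i=11 'a': node 2→1 (fail-walked)  ** P0@[11:11]
i=12 'c': node 1→2 (fail-walked)
i=13 'd': node 2→3
i=14 'a': node 3→4  ** P0@[14:14]
i=15 'b': node 4→5  ** P1@[12:15],P2@[13:15]
i=16 'd': node 5→6 (fail-walked)
i=17 'c': node 6→2 (fail-walked)
i=18 'd': node 2→3
i=19 'a': node 3→4  ** P0@[19:19]
i=20 'b': node 4→5  ** P1@[17:20],P2@[18:20]
i=21 'a': node 5→1 (fail-walked)  ** P0@[21:21]
i=22 'c': node 1→2 (fail-walked)
i=23 'a': node 2→1 (fail-walked)  ** P0@[23:23]
i=24 'd': node 1→6 (fail-walked)
i=25 'a': node 6→7  ** P0@[25:25]
i=26 'b': node 7→8  ** P2@[24:26]
i=27 'd': node 8→6 (fail-walked)
i=28 'a': node 6→7  ** P0@[28:28]
i=29 'b': node 7→8  ** P2@[27:29]

Matches: [[1,0],[2,2],[8,0],[9,1],[9,2],[11,0],[14,0],[15,1],[15,2],[19,0],[20,1],[20,2],[21,0],[23,0],[25,0],[26,2],[28,0],[29,2]]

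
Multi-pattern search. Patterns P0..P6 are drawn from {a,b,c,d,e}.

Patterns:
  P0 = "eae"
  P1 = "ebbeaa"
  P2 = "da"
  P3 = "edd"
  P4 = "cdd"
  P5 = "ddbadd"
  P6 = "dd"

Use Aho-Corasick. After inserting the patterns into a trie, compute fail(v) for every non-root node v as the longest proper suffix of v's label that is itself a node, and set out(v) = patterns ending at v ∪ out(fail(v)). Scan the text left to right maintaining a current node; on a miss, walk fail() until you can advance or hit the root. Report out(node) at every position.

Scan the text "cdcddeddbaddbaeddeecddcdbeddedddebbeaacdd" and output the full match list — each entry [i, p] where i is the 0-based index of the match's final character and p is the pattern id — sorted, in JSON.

Build:
Trie (insert patterns):
  n0 'ε': c→13 d→9 e→1
  n1 'e': a→2 b→4 d→11
  n2 'ea': e→3
  n3 'eae': ·  [P0 ends]
  n4 'eb': b→5
  n5 'ebb': e→6
  n6 'ebbe': a→7
  n7 'ebbea': a→8
  n8 'ebbeaa': ·  [P1 ends]
  n9 'd': a→10 d→16
  n10 'da': ·  [P2 ends]
  n11 'ed': d→12
  n12 'edd': ·  [P3 ends]
  n13 'c': d→14
  n14 'cd': d→15
  n15 'cdd': ·  [P4 ends]
  n16 'dd': b→17  [P6 ends]
  n17 'ddb': a→18
  n18 'ddba': d→19
  n19 'ddbad': d→20
  n20 'ddbadd': ·  [P5 ends]

BFS fail/out derivation:
  n1('e'): parent n0 fail=0; on 'e' 0 → fail=0;  out ∅∪∅=∅
  n9('d'): parent n0 fail=0; on 'd' 0 → fail=0;  out ∅∪∅=∅
  n13('c'): parent n0 fail=0; on 'c' 0 → fail=0;  out ∅∪∅=∅
  n2('ea'): parent n1 fail=0; on 'a' 0 → fail=0;  out ∅∪∅=∅
  n4('eb'): parent n1 fail=0; on 'b' 0 → fail=0;  out ∅∪∅=∅
  n10('da'): parent n9 fail=0; on 'a' 0 → fail=0;  out {2}∪∅={2}
  n11('ed'): parent n1 fail=0; on 'd' 0 → fail=9;  out ∅∪∅=∅
  n14('cd'): parent n13 fail=0; on 'd' 0 → fail=9;  out ∅∪∅=∅
  n16('dd'): parent n9 fail=0; on 'd' 0 → fail=9;  out {6}∪∅={6}
  n3('eae'): parent n2 fail=0; on 'e' 0 → fail=1;  out {0}∪∅={0}
  n5('ebb'): parent n4 fail=0; on 'b' 0 → fail=0;  out ∅∪∅=∅
  n12('edd'): parent n11 fail=9; on 'd' 9 → fail=16;  out {3}∪{6}={3,6}
  n15('cdd'): parent n14 fail=9; on 'd' 9 → fail=16;  out {4}∪{6}={4,6}
  n17('ddb'): parent n16 fail=9; on 'b' 9→0 → fail=0;  out ∅∪∅=∅
  n6('ebbe'): parent n5 fail=0; on 'e' 0 → fail=1;  out ∅∪∅=∅
  n18('ddba'): parent n17 fail=0; on 'a' 0 → fail=0;  out ∅∪∅=∅
  n7('ebbea'): parent n6 fail=1; on 'a' 1 → fail=2;  out ∅∪∅=∅
  n19('ddbad'): parent n18 fail=0; on 'd' 0 → fail=9;  out ∅∪∅=∅
  n8('ebbeaa'): parent n7 fail=2; on 'a' 2→0 → fail=0;  out {1}∪∅={1}
  n20('ddbadd'): parent n19 fail=9; on 'd' 9 → fail=16;  out {5}∪{6}={5,6}

Scan:
pos 0 'c': at 13
pos 1 'd': at 14
pos 2 'c': at 13 (via fail)
pos 3 'd': at 14
pos 4 'd': at 15  ** P4@[2:4],P6@[3:4]
pos 5 'e': at 1 (via fail)
pos 6 'd': at 11
pos 7 'd': at 12  ** P3@[5:7],P6@[6:7]
pos 8 'b': at 17 (via fail)
pos 9 'a': at 18
pos 10 'd': at 19
pos 11 'd': at 20  ** P5@[6:11],P6@[10:11]
pos 12 'b': at 17 (via fail)
pos 13 'a': at 18
pos 14 'e': at 1 (via fail)
pos 15 'd': at 11
pos 16 'd': at 12  ** P3@[14:16],P6@[15:16]
pos 17 'e': at 1 (via fail)
pos 18 'e': at 1 (via fail)
pos 19 'c': at 13 (via fail)
pos 20 'd': at 14
pos 21 'd': at 15  ** P4@[19:21],P6@[20:21]
pos 22 'c': at 13 (via fail)
pos 23 'd': at 14
pos 24 'b': at 0 (via fail)
pos 25 'e': at 1
pos 26 'd': at 11
pos 27 'd': at 12  ** P3@[25:27],P6@[26:27]
pos 28 'e': at 1 (via fail)
pos 29 'd': at 11
pos 30 'd': at 12  ** P3@[28:30],P6@[29:30]
pos 31 'd': at 16 (via fail)  ** P6@[30:31]
pos 32 'e': at 1 (via fail)
pos 33 'b': at 4
pos 34 'b': at 5
pos 35 'e': at 6
pos 36 'a': at 7
pos 37 'a': at 8  ** P1@[32:37]
pos 38 'c': at 13 (via fail)
pos 39 'd': at 14
pos 40 'd': at 15  ** P4@[38:40],P6@[39:40]

All matches (sorted): [[4,4],[4,6],[7,3],[7,6],[11,5],[11,6],[16,3],[16,6],[21,4],[21,6],[27,3],[27,6],[30,3],[30,6],[31,6],[37,1],[40,4],[40,6]]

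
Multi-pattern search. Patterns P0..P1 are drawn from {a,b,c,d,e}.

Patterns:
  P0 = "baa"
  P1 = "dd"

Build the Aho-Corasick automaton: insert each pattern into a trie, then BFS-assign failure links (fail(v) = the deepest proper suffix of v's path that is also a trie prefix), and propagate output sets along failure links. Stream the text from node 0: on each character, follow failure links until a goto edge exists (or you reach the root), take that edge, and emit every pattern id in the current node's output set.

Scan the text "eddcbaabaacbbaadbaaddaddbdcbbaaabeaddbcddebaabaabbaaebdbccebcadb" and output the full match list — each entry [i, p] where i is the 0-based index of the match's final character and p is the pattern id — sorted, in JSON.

Build:
Trie nodes:
  n0 'ε': b→1 d→4
  n1 'b': a→2
  n2 'ba': a→3
  n3 'baa': ·  ←P0
  n4 'd': d→5
  n5 'dd': ·  ←P1

BFS fail/out derivation:
  fail(1) 'b': from fail(0)=0 chase 'b': 0 ⇒ 0;  out=∅∪out(0)=∅
  fail(4) 'd': from fail(0)=0 chase 'd': 0 ⇒ 0;  out=∅∪out(0)=∅
  fail(2) 'ba': from fail(1)=0 chase 'a': 0 ⇒ 0;  out=∅∪out(0)=∅
  fail(5) 'dd': from fail(4)=0 chase 'd': 0 ⇒ 4;  out={1}∪out(4)={1}
  fail(3) 'baa': from fail(2)=0 chase 'a': 0 ⇒ 0;  out={0}∪out(0)={0}

Run:
[0] read 'e'  n0⇒n0
[1] read 'd'  n0⇒n4
[2] read 'd'  n4⇒n5  ** P1@[1:2]
[3] read 'c'  n5⇒n0 (fail-walked)
[4] read 'b'  n0⇒n1
[5] read 'a'  n1⇒n2
[6] read 'a'  n2⇒n3  ** P0@[4:6]
[7] read 'b'  n3⇒n1 (fail-walked)
[8] read 'a'  n1⇒n2
[9] read 'a'  n2⇒n3  ** P0@[7:9]
[10] read 'c'  n3⇒n0 (fail-walked)
[11] read 'b'  n0⇒n1
[12] read 'b'  n1⇒n1 (fail-walked)
[13] read 'a'  n1⇒n2
[14] read 'a'  n2⇒n3  ** P0@[12:14]
[15] read 'd'  n3⇒n4 (fail-walked)
[16] read 'b'  n4⇒n1 (fail-walked)
[17] read 'a'  n1⇒n2
[18] read 'a'  n2⇒n3  ** P0@[16:18]
[19] read 'd'  n3⇒n4 (fail-walked)
[20] read 'd'  n4⇒n5  ** P1@[19:20]
[21] read 'a'  n5⇒n0 (fail-walked)
[22] read 'd'  n0⇒n4
[23] read 'd'  n4⇒n5  ** P1@[22:23]
[24] read 'b'  n5⇒n1 (fail-walked)
[25] read 'd'  n1⇒n4 (fail-walked)
[26] read 'c'  n4⇒n0 (fail-walked)
[27] read 'b'  n0⇒n1
[28] read 'b'  n1⇒n1 (fail-walked)
[29] read 'a'  n1⇒n2
[30] read 'a'  n2⇒n3  ** P0@[28:30]
[31] read 'a'  n3⇒n0 (fail-walked)
[32] read 'b'  n0⇒n1
[33] read 'e'  n1⇒n0 (fail-walked)
[34] read 'a'  n0⇒n0
[35] read 'd'  n0⇒n4
[36] read 'd'  n4⇒n5  ** P1@[35:36]
[37] read 'b'  n5⇒n1 (fail-walked)
[38] read 'c'  n1⇒n0 (fail-walked)
[39] read 'd'  n0⇒n4
[40] read 'd'  n4⇒n5  ** P1@[39:40]
[41] read 'e'  n5⇒n0 (fail-walked)
[42] read 'b'  n0⇒n1
[43] read 'a'  n1⇒n2
[44] read 'a'  n2⇒n3  ** P0@[42:44]
[45] read 'b'  n3⇒n1 (fail-walked)
[46] read 'a'  n1⇒n2
[47] read 'a'  n2⇒n3  ** P0@[45:47]
[48] read 'b'  n3⇒n1 (fail-walked)
[49] read 'b'  n1⇒n1 (fail-walked)
[50] read 'a'  n1⇒n2
[51] read 'a'  n2⇒n3  ** P0@[49:51]
[52] read 'e'  n3⇒n0 (fail-walked)
[53] read 'b'  n0⇒n1
[54] read 'd'  n1⇒n4 (fail-walked)
[55] read 'b'  n4⇒n1 (fail-walked)
[56] read 'c'  n1⇒n0 (fail-walked)
[57] read 'c'  n0⇒n0
[58] read 'e'  n0⇒n0
[59] read 'b'  n0⇒n1
[60] read 'c'  n1⇒n0 (fail-walked)
[61] read 'a'  n0⇒n0
[62] read 'd'  n0⇒n4
[63] read 'b'  n4⇒n1 (fail-walked)

All matches (sorted): [[2,1],[6,0],[9,0],[14,0],[18,0],[20,1],[23,1],[30,0],[36,1],[40,1],[44,0],[47,0],[51,0]]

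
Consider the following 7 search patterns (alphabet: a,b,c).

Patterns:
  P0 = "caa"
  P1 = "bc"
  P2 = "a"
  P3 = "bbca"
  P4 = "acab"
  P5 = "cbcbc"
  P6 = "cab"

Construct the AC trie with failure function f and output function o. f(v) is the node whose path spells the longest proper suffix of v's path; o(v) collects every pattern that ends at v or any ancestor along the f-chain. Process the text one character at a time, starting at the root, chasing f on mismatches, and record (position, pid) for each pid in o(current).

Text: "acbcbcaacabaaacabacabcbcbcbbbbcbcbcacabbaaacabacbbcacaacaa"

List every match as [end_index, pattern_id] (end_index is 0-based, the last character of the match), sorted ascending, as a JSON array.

Build automaton:
Trie nodes:
  0='ε' goto a→6 b→4 c→1
  1='c' goto a→2 b→13
  2='ca' goto a→3 b→17
  3='caa' goto ·  ←P0
  4='b' goto b→7 c→5
  5='bc' goto ·  ←P1
  6='a' goto c→10  ←P2
  7='bb' goto c→8
  8='bbc' goto a→9
  9='bbca' goto ·  ←P3
  10='ac' goto a→11
  11='aca' goto b→12
  12='acab' goto ·  ←P4
  13='cb' goto c→14
  14='cbc' goto b→15
  15='cbcb' goto c→16
  16='cbcbc' goto ·  ←P5
  17='cab' goto ·  ←P6

BFS fail/out derivation:
  fail(1) 'c': from fail(0)=0 chase 'c': 0 ⇒ 0;  out=∅∪out(0)=∅
  fail(4) 'b': from fail(0)=0 chase 'b': 0 ⇒ 0;  out=∅∪out(0)=∅
  fail(6) 'a': from fail(0)=0 chase 'a': 0 ⇒ 0;  out={2}∪out(0)={2}
  fail(2) 'ca': from fail(1)=0 chase 'a': 0 ⇒ 6;  out=∅∪out(6)={2}
  fail(5) 'bc': from fail(4)=0 chase 'c': 0 ⇒ 1;  out={1}∪out(1)={1}
  fail(7) 'bb': from fail(4)=0 chase 'b': 0 ⇒ 4;  out=∅∪out(4)=∅
  fail(10) 'ac': from fail(6)=0 chase 'c': 0 ⇒ 1;  out=∅∪out(1)=∅
  fail(13) 'cb': from fail(1)=0 chase 'b': 0 ⇒ 4;  out=∅∪out(4)=∅
  fail(3) 'caa': from fail(2)=6 chase 'a': 6→0 ⇒ 6;  out={0}∪out(6)={0,2}
  fail(8) 'bbc': from fail(7)=4 chase 'c': 4 ⇒ 5;  out=∅∪out(5)={1}
  fail(11) 'aca': from fail(10)=1 chase 'a': 1 ⇒ 2;  out=∅∪out(2)={2}
  fail(14) 'cbc': from fail(13)=4 chase 'c': 4 ⇒ 5;  out=∅∪out(5)={1}
  fail(17) 'cab': from fail(2)=6 chase 'b': 6→0 ⇒ 4;  out={6}∪out(4)={6}
  fail(9) 'bbca': from fail(8)=5 chase 'a': 5→1 ⇒ 2;  out={3}∪out(2)={2,3}
  fail(12) 'acab': from fail(11)=2 chase 'b': 2 ⇒ 17;  out={4}∪out(17)={4,6}
  fail(15) 'cbcb': from fail(14)=5 chase 'b': 5→1 ⇒ 13;  out=∅∪out(13)=∅
  fail(16) 'cbcbc': from fail(15)=13 chase 'c': 13 ⇒ 14;  out={5}∪out(14)={1,5}

Run:
[0] read 'a'  n0⇒n6  ** P2@[0:0]
[1] read 'c'  n6⇒n10
[2] read 'b'  n10⇒n13 ·f
[3] read 'c'  n13⇒n14  ** P1@[2:3]
[4] read 'b'  n14⇒n15
[5] read 'c'  n15⇒n16  ** P1@[4:5],P5@[1:5]
[6] read 'a'  n16⇒n2 ·f  ** P2@[6:6]
[7] read 'a'  n2⇒n3  ** P0@[5:7],P2@[7:7]
[8] read 'c'  n3⇒n10 ·f
[9] read 'a'  n10⇒n11  ** P2@[9:9]
[10] read 'b'  n11⇒n12  ** P4@[7:10],P6@[8:10]
[11] read 'a'  n12⇒n6 ·f  ** P2@[11:11]
[12] read 'a'  n6⇒n6 ·f  ** P2@[12:12]
[13] read 'a'  n6⇒n6 ·f  ** P2@[13:13]
[14] read 'c'  n6⇒n10
[15] read 'a'  n10⇒n11  ** P2@[15:15]
[16] read 'b'  n11⇒n12  ** P4@[13:16],P6@[14:16]
[17] read 'a'  n12⇒n6 ·f  ** P2@[17:17]
[18] read 'c'  n6⇒n10
[19] read 'a'  n10⇒n11  ** P2@[19:19]
[20] read 'b'  n11⇒n12  ** P4@[17:20],P6@[18:20]
[21] read 'c'  n12⇒n5 ·f  ** P1@[20:21]
[22] read 'b'  n5⇒n13 ·f
[23] read 'c'  n13⇒n14  ** P1@[22:23]
[24] read 'b'  n14⇒n15
[25] read 'c'  n15⇒n16  ** P1@[24:25],P5@[21:25]
[26] read 'b'  n16⇒n15 ·f
[27] read 'b'  n15⇒n7 ·f
[28] read 'b'  n7⇒n7 ·f
[29] read 'b'  n7⇒n7 ·f
[30] read 'c'  n7⇒n8  ** P1@[29:30]
[31] read 'b'  n8⇒n13 ·f
[32] read 'c'  n13⇒n14  ** P1@[31:32]
[33] read 'b'  n14⇒n15
[34] read 'c'  n15⇒n16  ** P1@[33:34],P5@[30:34]
[35] read 'a'  n16⇒n2 ·f  ** P2@[35:35]
[36] read 'c'  n2⇒n10 ·f
[37] read 'a'  n10⇒n11  ** P2@[37:37]
[38] read 'b'  n11⇒n12  ** P4@[35:38],P6@[36:38]
[39] read 'b'  n12⇒n7 ·f
[40] read 'a'  n7⇒n6 ·f  ** P2@[40:40]
[41] read 'a'  n6⇒n6 ·f  ** P2@[41:41]
[42] read 'a'  n6⇒n6 ·f  ** P2@[42:42]
[43] read 'c'  n6⇒n10
[44] read 'a'  n10⇒n11  ** P2@[44:44]
[45] read 'b'  n11⇒n12  ** P4@[42:45],P6@[43:45]
[46] read 'a'  n12⇒n6 ·f  ** P2@[46:46]
[47] read 'c'  n6⇒n10
[48] read 'b'  n10⇒n13 ·f
[49] read 'b'  n13⇒n7 ·f
[50] read 'c'  n7⇒n8  ** P1@[49:50]
[51] read 'a'  n8⇒n9  ** P2@[51:51],P3@[48:51]
[52] read 'c'  n9⇒n10 ·f
[53] read 'a'  n10⇒n11  ** P2@[53:53]
[54] read 'a'  n11⇒n3 ·f  ** P0@[52:54],P2@[54:54]
[55] read 'c'  n3⇒n10 ·f
[56] read 'a'  n10⇒n11  ** P2@[56:56]
[57] read 'a'  n11⇒n3 ·f  ** P0@[55:57],P2@[57:57]

All matches (sorted): [[0,2],[3,1],[5,1],[5,5],[6,2],[7,0],[7,2],[9,2],[10,4],[10,6],[11,2],[12,2],[13,2],[15,2],[16,4],[16,6],[17,2],[19,2],[20,4],[20,6],[21,1],[23,1],[25,1],[25,5],[30,1],[32,1],[34,1],[34,5],[35,2],[37,2],[38,4],[38,6],[40,2],[41,2],[42,2],[44,2],[45,4],[45,6],[46,2],[50,1],[51,2],[51,3],[53,2],[54,0],[54,2],[56,2],[57,0],[57,2]]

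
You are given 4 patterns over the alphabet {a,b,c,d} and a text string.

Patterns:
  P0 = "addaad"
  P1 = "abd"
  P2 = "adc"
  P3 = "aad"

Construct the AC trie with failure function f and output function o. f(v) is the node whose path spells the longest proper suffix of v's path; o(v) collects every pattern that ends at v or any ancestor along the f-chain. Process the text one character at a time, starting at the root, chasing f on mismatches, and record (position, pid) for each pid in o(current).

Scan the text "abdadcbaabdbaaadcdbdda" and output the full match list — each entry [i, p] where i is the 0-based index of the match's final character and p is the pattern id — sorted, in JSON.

Build automaton:
Trie (insert patterns):
  n0 'ε': a→1
  n1 'a': a→10 b→7 d→2
  n2 'ad': c→9 d→3
  n3 'add': a→4
  n4 'adda': a→5
  n5 'addaa': d→6
  n6 'addaad': ·  [P0 ends]
  n7 'ab': d→8
  n8 'abd': ·  [P1 ends]
  n9 'adc': ·  [P2 ends]
  n10 'aa': d→11
  n11 'aad': ·  [P3 ends]

Failure links (BFS by depth):
  n1('a'): parent n0 fail=0; on 'a' 0 → fail=0;  out ∅∪∅=∅
  n2('ad'): parent n1 fail=0; on 'd' 0 → fail=0;  out ∅∪∅=∅
  n7('ab'): parent n1 fail=0; on 'b' 0 → fail=0;  out ∅∪∅=∅
  n10('aa'): parent n1 fail=0; on 'a' 0 → fail=1;  out ∅∪∅=∅
  n3('add'): parent n2 fail=0; on 'd' 0 → fail=0;  out ∅∪∅=∅
  n8('abd'): parent n7 fail=0; on 'd' 0 → fail=0;  out {1}∪∅={1}
  n9('adc'): parent n2 fail=0; on 'c' 0 → fail=0;  out {2}∪∅={2}
  n11('aad'): parent n10 fail=1; on 'd' 1 → fail=2;  out {3}∪∅={3}
  n4('adda'): parent n3 fail=0; on 'a' 0 → fail=1;  out ∅∪∅=∅
  n5('addaa'): parent n4 fail=1; on 'a' 1 → fail=10;  out ∅∪∅=∅
  n6('addaad'): parent n5 fail=10; on 'd' 10 → fail=11;  out {0}∪{3}={0,3}

Scan:
[0] read 'a'  n0⇒n1
[1] read 'b'  n1⇒n7
[2] read 'd'  n7⇒n8  → match P1@[0:2]
[3] read 'a'  n8⇒n1 ·f
[4] read 'd'  n1⇒n2
[5] read 'c'  n2⇒n9  → match P2@[3:5]
[6] read 'b'  n9⇒n0 ·f
[7] read 'a'  n0⇒n1
[8] read 'a'  n1⇒n10
[9] read 'b'  n10⇒n7 ·f
[10] read 'd'  n7⇒n8  → match P1@[8:10]
[11] read 'b'  n8⇒n0 ·f
[12] read 'a'  n0⇒n1
[13] read 'a'  n1⇒n10
[14] read 'a'  n10⇒n10 ·f
[15] read 'd'  n10⇒n11  → match P3@[13:15]
[16] read 'c'  n11⇒n9 ·f  → match P2@[14:16]
[17] read 'd'  n9⇒n0 ·f
[18] read 'b'  n0⇒n0
[19] read 'd'  n0⇒n0
[20] read 'd'  n0⇒n0
[21] read 'a'  n0⇒n1

Result: [[2,1],[5,2],[10,1],[15,3],[16,2]]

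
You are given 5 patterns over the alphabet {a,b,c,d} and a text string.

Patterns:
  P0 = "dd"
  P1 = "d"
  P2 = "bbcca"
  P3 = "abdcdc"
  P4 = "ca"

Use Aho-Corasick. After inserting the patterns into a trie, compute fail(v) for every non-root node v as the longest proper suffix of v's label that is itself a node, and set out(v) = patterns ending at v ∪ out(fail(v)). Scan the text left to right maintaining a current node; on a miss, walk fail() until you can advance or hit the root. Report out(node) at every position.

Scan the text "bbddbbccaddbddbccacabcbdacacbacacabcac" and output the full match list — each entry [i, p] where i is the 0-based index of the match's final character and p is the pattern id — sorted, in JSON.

Build automaton:
Trie nodes:
  0='ε' goto a→8 b→3 c→14 d→1
  1='d' goto d→2  [P1 ends]
  2='dd' goto ·  [P0 ends]
  3='b' goto b→4
  4='bb' goto c→5
  5='bbc' goto c→6
  6='bbcc' goto a→7
  7='bbcca' goto ·  [P2 ends]
  8='a' goto b→9
  9='ab' goto d→10
  10='abd' goto c→11
  11='abdc' goto d→12
  12='abdcd' goto c→13
  13='abdcdc' goto ·  [P3 ends]
  14='c' goto a→15
  15='ca' goto ·  [P4 ends]

Failure links (BFS by depth):
  n1('d'): parent n0 fail=0; on 'd' 0 → fail=0;  out {1}∪∅={1}
  n3('b'): parent n0 fail=0; on 'b' 0 → fail=0;  out ∅∪∅=∅
  n8('a'): parent n0 fail=0; on 'a' 0 → fail=0;  out ∅∪∅=∅
  n14('c'): parent n0 fail=0; on 'c' 0 → fail=0;  out ∅∪∅=∅
  n2('dd'): parent n1 fail=0; on 'd' 0 → fail=1;  out {0}∪{1}={0,1}
  n4('bb'): parent n3 fail=0; on 'b' 0 → fail=3;  out ∅∪∅=∅
  n9('ab'): parent n8 fail=0; on 'b' 0 → fail=3;  out ∅∪∅=∅
  n15('ca'): parent n14 fail=0; on 'a' 0 → fail=8;  out {4}∪∅={4}
  n5('bbc'): parent n4 fail=3; on 'c' 3→0 → fail=14;  out ∅∪∅=∅
  n10('abd'): parent n9 fail=3; on 'd' 3→0 → fail=1;  out ∅∪{1}={1}
  n6('bbcc'): parent n5 fail=14; on 'c' 14→0 → fail=14;  out ∅∪∅=∅
  n11('abdc'): parent n10 fail=1; on 'c' 1→0 → fail=14;  out ∅∪∅=∅
  n7('bbcca'): parent n6 fail=14; on 'a' 14 → fail=15;  out {2}∪{4}={2,4}
  n12('abdcd'): parent n11 fail=14; on 'd' 14→0 → fail=1;  out ∅∪{1}={1}
  n13('abdcdc'): parent n12 fail=1; on 'c' 1→0 → fail=14;  out {3}∪∅={3}

Text stream:
pos 0 'b': at 3
pos 1 'b': at 4
pos 2 'd': at 1 (via fail)  emit P1@[2:2]
pos 3 'd': at 2  emit P0@[2:3],P1@[3:3]
pos 4 'b': at 3 (via fail)
pos 5 'b': at 4
pos 6 'c': at 5
pos 7 'c': at 6
pos 8 'a': at 7  emit P2@[4:8],P4@[7:8]
pos 9 'd': at 1 (via fail)  emit P1@[9:9]
pos 10 'd': at 2  emit P0@[9:10],P1@[10:10]
pos 11 'b': at 3 (via fail)
pos 12 'd': at 1 (via fail)  emit P1@[12:12]
pos 13 'd': at 2  emit P0@[12:13],P1@[13:13]
pos 14 'b': at 3 (via fail)
pos 15 'c': at 14 (via fail)
pos 16 'c': at 14 (via fail)
pos 17 'a': at 15  emit P4@[16:17]
pos 18 'c': at 14 (via fail)
pos 19 'a': at 15  emit P4@[18:19]
pos 20 'b': at 9 (via fail)
pos 21 'c': at 14 (via fail)
pos 22 'b': at 3 (via fail)
pos 23 'd': at 1 (via fail)  emit P1@[23:23]
pos 24 'a': at 8 (via fail)
pos 25 'c': at 14 (via fail)
pos 26 'a': at 15  emit P4@[25:26]
pos 27 'c': at 14 (via fail)
pos 28 'b': at 3 (via fail)
pos 29 'a': at 8 (via fail)
pos 30 'c': at 14 (via fail)
pos 31 'a': at 15  emit P4@[30:31]
pos 32 'c': at 14 (via fail)
pos 33 'a': at 15  emit P4@[32:33]
pos 34 'b': at 9 (via fail)
pos 35 'c': at 14 (via fail)
pos 36 'a': at 15  emit P4@[35:36]
pos 37 'c': at 14 (via fail)

Matches: [[2,1],[3,0],[3,1],[8,2],[8,4],[9,1],[10,0],[10,1],[12,1],[13,0],[13,1],[17,4],[19,4],[23,1],[26,4],[31,4],[33,4],[36,4]]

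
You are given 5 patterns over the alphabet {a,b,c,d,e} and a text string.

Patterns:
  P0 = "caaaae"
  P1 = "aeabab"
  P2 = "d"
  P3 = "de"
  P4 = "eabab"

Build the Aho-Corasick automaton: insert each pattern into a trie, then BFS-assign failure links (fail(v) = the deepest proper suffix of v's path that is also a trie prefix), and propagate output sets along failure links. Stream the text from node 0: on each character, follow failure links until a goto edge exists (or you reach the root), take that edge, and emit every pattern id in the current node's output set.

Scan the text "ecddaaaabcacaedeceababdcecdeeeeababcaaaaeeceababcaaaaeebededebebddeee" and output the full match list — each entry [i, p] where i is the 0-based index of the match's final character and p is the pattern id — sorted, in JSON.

Construct AC machine:
Trie nodes:
  0='ε' goto a→7 c→1 d→13 e→15
  1='c' goto a→2
  2='ca' goto a→3
  3='caa' goto a→4
  4='caaa' goto a→5
  5='caaaa' goto e→6
  6='caaaae' goto ·  ←P0
  7='a' goto e→8
  8='ae' goto a→9
  9='aea' goto b→10
  10='aeab' goto a→11
  11='aeaba' goto b→12
  12='aeabab' goto ·  ←P1
  13='d' goto e→14  ←P2
  14='de' goto ·  ←P3
  15='e' goto a→16
  16='ea' goto b→17
  17='eab' goto a→18
  18='eaba' goto b→19
  19='eabab' goto ·  ←P4

BFS fail/out derivation:
  fail(1) 'c': from fail(0)=0 chase 'c': 0 ⇒ 0;  out=∅∪out(0)=∅
  fail(7) 'a': from fail(0)=0 chase 'a': 0 ⇒ 0;  out=∅∪out(0)=∅
  fail(13) 'd': from fail(0)=0 chase 'd': 0 ⇒ 0;  out={2}∪out(0)={2}
  fail(15) 'e': from fail(0)=0 chase 'e': 0 ⇒ 0;  out=∅∪out(0)=∅
  fail(2) 'ca': from fail(1)=0 chase 'a': 0 ⇒ 7;  out=∅∪out(7)=∅
  fail(8) 'ae': from fail(7)=0 chase 'e': 0 ⇒ 15;  out=∅∪out(15)=∅
  fail(14) 'de': from fail(13)=0 chase 'e': 0 ⇒ 15;  out={3}∪out(15)={3}
  fail(16) 'ea': from fail(15)=0 chase 'a': 0 ⇒ 7;  out=∅∪out(7)=∅
  fail(3) 'caa': from fail(2)=7 chase 'a': 7→0 ⇒ 7;  out=∅∪out(7)=∅
  fail(9) 'aea': from fail(8)=15 chase 'a': 15 ⇒ 16;  out=∅∪out(16)=∅
  fail(17) 'eab': from fail(16)=7 chase 'b': 7→0 ⇒ 0;  out=∅∪out(0)=∅
  fail(4) 'caaa': from fail(3)=7 chase 'a': 7→0 ⇒ 7;  out=∅∪out(7)=∅
  fail(10) 'aeab': from fail(9)=16 chase 'b': 16 ⇒ 17;  out=∅∪out(17)=∅
  fail(18) 'eaba': from fail(17)=0 chase 'a': 0 ⇒ 7;  out=∅∪out(7)=∅
  fail(5) 'caaaa': from fail(4)=7 chase 'a': 7→0 ⇒ 7;  out=∅∪out(7)=∅
  fail(11) 'aeaba': from fail(10)=17 chase 'a': 17 ⇒ 18;  out=∅∪out(18)=∅
  fail(19) 'eabab': from fail(18)=7 chase 'b': 7→0 ⇒ 0;  out={4}∪out(0)={4}
  fail(6) 'caaaae': from fail(5)=7 chase 'e': 7 ⇒ 8;  out={0}∪out(8)={0}
  fail(12) 'aeabab': from fail(11)=18 chase 'b': 18 ⇒ 19;  out={1}∪out(19)={1,4}

Text stream:
[0] read 'e'  n0⇒n15
[1] read 'c'  n15⇒n1 ·f
[2] read 'd'  n1⇒n13 ·f  → match P2@[2:2]
[3] read 'd'  n13⇒n13 ·f  → match P2@[3:3]
[4] read 'a'  n13⇒n7 ·f
[5] read 'a'  n7⇒n7 ·f
[6] read 'a'  n7⇒n7 ·f
[7] read 'a'  n7⇒n7 ·f
[8] read 'b'  n7⇒n0 ·f
[9] read 'c'  n0⇒n1
[10] read 'a'  n1⇒n2
[11] read 'c'  n2⇒n1 ·f
[12] read 'a'  n1⇒n2
[13] read 'e'  n2⇒n8 ·f
[14] read 'd'  n8⇒n13 ·f  → match P2@[14:14]
[15] read 'e'  n13⇒n14  → match P3@[14:15]
[16] read 'c'  n14⇒n1 ·f
[17] read 'e'  n1⇒n15 ·f
[18] read 'a'  n15⇒n16
[19] read 'b'  n16⇒n17
[20] read 'a'  n17⇒n18
[21] read 'b'  n18⇒n19  → match P4@[17:21]
[22] read 'd'  n19⇒n13 ·f  → match P2@[22:22]
[23] read 'c'  n13⇒n1 ·f
[24] read 'e'  n1⇒n15 ·f
[25] read 'c'  n15⇒n1 ·f
[26] read 'd'  n1⇒n13 ·f  → match P2@[26:26]
[27] read 'e'  n13⇒n14  → match P3@[26:27]
[28] read 'e'  n14⇒n15 ·f
[29] read 'e'  n15⇒n15 ·f
[30] read 'e'  n15⇒n15 ·f
[31] read 'a'  n15⇒n16
[32] read 'b'  n16⇒n17
[33] read 'a'  n17⇒n18
[34] read 'b'  n18⇒n19  → match P4@[30:34]
[35] read 'c'  n19⇒n1 ·f
[36] read 'a'  n1⇒n2
[37] read 'a'  n2⇒n3
[38] read 'a'  n3⇒n4
[39] read 'a'  n4⇒n5
[40] read 'e'  n5⇒n6  → match P0@[35:40]
[41] read 'e'  n6⇒n15 ·f
[42] read 'c'  n15⇒n1 ·f
[43] read 'e'  n1⇒n15 ·f
[44] read 'a'  n15⇒n16
[45] read 'b'  n16⇒n17
[46] read 'a'  n17⇒n18
[47] read 'b'  n18⇒n19  → match P4@[43:47]
[48] read 'c'  n19⇒n1 ·f
[49] read 'a'  n1⇒n2
[50] read 'a'  n2⇒n3
[51] read 'a'  n3⇒n4
[52] read 'a'  n4⇒n5
[53] read 'e'  n5⇒n6  → match P0@[48:53]
[54] read 'e'  n6⇒n15 ·f
[55] read 'b'  n15⇒n0 ·f
[56] read 'e'  n0⇒n15
[57] read 'd'  n15⇒n13 ·f  → match P2@[57:57]
[58] read 'e'  n13⇒n14  → match P3@[57:58]
[59] read 'd'  n14⇒n13 ·f  → match P2@[59:59]
[60] read 'e'  n13⇒n14  → match P3@[59:60]
[61] read 'b'  n14⇒n0 ·f
[62] read 'e'  n0⇒n15
[63] read 'b'  n15⇒n0 ·f
[64] read 'd'  n0⇒n13  → match P2@[64:64]
[65] read 'd'  n13⇒n13 ·f  → match P2@[65:65]
[66] read 'e'  n13⇒n14  → match P3@[65:66]
[67] read 'e'  n14⇒n15 ·f
[68] read 'e'  n15⇒n15 ·f

Result: [[2,2],[3,2],[14,2],[15,3],[21,4],[22,2],[26,2],[27,3],[34,4],[40,0],[47,4],[53,0],[57,2],[58,3],[59,2],[60,3],[64,2],[65,2],[66,3]]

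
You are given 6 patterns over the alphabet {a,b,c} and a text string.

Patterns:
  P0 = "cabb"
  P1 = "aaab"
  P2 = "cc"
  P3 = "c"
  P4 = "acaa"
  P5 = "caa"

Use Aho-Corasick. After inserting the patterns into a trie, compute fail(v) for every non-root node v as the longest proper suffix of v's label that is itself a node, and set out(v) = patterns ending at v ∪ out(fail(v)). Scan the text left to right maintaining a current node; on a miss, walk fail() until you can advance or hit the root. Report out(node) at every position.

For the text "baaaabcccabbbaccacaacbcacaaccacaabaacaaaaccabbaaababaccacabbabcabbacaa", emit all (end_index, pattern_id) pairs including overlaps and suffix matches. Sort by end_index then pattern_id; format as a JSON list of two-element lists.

Construct AC machine:
Trie (insert patterns):
  n0 'ε': a→5 c→1
  n1 'c': a→2 c→9  ←P3
  n2 'ca': a→13 b→3
  n3 'cab': b→4
  n4 'cabb': ·  ←P0
  n5 'a': a→6 c→10
  n6 'aa': a→7
  n7 'aaa': b→8
  n8 'aaab': ·  ←P1
  n9 'cc': ·  ←P2
  n10 'ac': a→11
  n11 'aca': a→12
  n12 'acaa': ·  ←P4
  n13 'caa': ·  ←P5

Failure links (BFS by depth):
  n1('c'): parent n0 fail=0; on 'c' 0 → fail=0;  out {3}∪∅={3}
  n5('a'): parent n0 fail=0; on 'a' 0 → fail=0;  out ∅∪∅=∅
  n2('ca'): parent n1 fail=0; on 'a' 0 → fail=5;  out ∅∪∅=∅
  n6('aa'): parent n5 fail=0; on 'a' 0 → fail=5;  out ∅∪∅=∅
  n9('cc'): parent n1 fail=0; on 'c' 0 → fail=1;  out {2}∪{3}={2,3}
  n10('ac'): parent n5 fail=0; on 'c' 0 → fail=1;  out ∅∪{3}={3}
  n3('cab'): parent n2 fail=5; on 'b' 5→0 → fail=0;  out ∅∪∅=∅
  n7('aaa'): parent n6 fail=5; on 'a' 5 → fail=6;  out ∅∪∅=∅
  n11('aca'): parent n10 fail=1; on 'a' 1 → fail=2;  out ∅∪∅=∅
  n13('caa'): parent n2 fail=5; on 'a' 5 → fail=6;  out {5}∪∅={5}
  n4('cabb'): parent n3 fail=0; on 'b' 0 → fail=0;  out {0}∪∅={0}
  n8('aaab'): parent n7 fail=6; on 'b' 6→5→0 → fail=0;  out {1}∪∅={1}
  n12('acaa'): parent n11 fail=2; on 'a' 2 → fail=13;  out {4}∪{5}={4,5}

Text stream:
pos 0 'b': at 0
pos 1 'a': at 5
pos 2 'a': at 6
pos 3 'a': at 7
pos 4 'a': at 7 ·f
pos 5 'b': at 8  emit P1@[2:5]
pos 6 'c': at 1 ·f  emit P3@[6:6]
pos 7 'c': at 9  emit P2@[6:7],P3@[7:7]
pos 8 'c': at 9 ·f  emit P2@[7:8],P3@[8:8]
pos 9 'a': at 2 ·f
pos 10 'b': at 3
pos 11 'b': at 4  emit P0@[8:11]
pos 12 'b': at 0 ·f
pos 13 'a': at 5
pos 14 'c': at 10  emit P3@[14:14]
pos 15 'c': at 9 ·f  emit P2@[14:15],P3@[15:15]
pos 16 'a': at 2 ·f
pos 17 'c': at 10 ·f  emit P3@[17:17]
pos 18 'a': at 11
pos 19 'a': at 12  emit P4@[16:19],P5@[17:19]
pos 20 'c': at 10 ·f  emit P3@[20:20]
pos 21 'b': at 0 ·f
pos 22 'c': at 1  emit P3@[22:22]
pos 23 'a': at 2
pos 24 'c': at 10 ·f  emit P3@[24:24]
pos 25 'a': at 11
pos 26 'a': at 12  emit P4@[23:26],P5@[24:26]
pos 27 'c': at 10 ·f  emit P3@[27:27]
pos 28 'c': at 9 ·f  emit P2@[27:28],P3@[28:28]
pos 29 'a': at 2 ·f
pos 30 'c': at 10 ·f  emit P3@[30:30]
pos 31 'a': at 11
pos 32 'a': at 12  emit P4@[29:32],P5@[30:32]
pos 33 'b': at 0 ·f
pos 34 'a': at 5
pos 35 'a': at 6
pos 36 'c': at 10 ·f  emit P3@[36:36]
pos 37 'a': at 11
pos 38 'a': at 12  emit P4@[35:38],P5@[36:38]
pos 39 'a': at 7 ·f
pos 40 'a': at 7 ·f
pos 41 'c': at 10 ·f  emit P3@[41:41]
pos 42 'c': at 9 ·f  emit P2@[41:42],P3@[42:42]
pos 43 'a': at 2 ·f
pos 44 'b': at 3
pos 45 'b': at 4  emit P0@[42:45]
pos 46 'a': at 5 ·f
pos 47 'a': at 6
pos 48 'a': at 7
pos 49 'b': at 8  emit P1@[46:49]
pos 50 'a': at 5 ·f
pos 51 'b': at 0 ·f
pos 52 'a': at 5
pos 53 'c': at 10  emit P3@[53:53]
pos 54 'c': at 9 ·f  emit P2@[53:54],P3@[54:54]
pos 55 'a': at 2 ·f
pos 56 'c': at 10 ·f  emit P3@[56:56]
pos 57 'a': at 11
pos 58 'b': at 3 ·f
pos 59 'b': at 4  emit P0@[56:59]
pos 60 'a': at 5 ·f
pos 61 'b': at 0 ·f
pos 62 'c': at 1  emit P3@[62:62]
pos 63 'a': at 2
pos 64 'b': at 3
pos 65 'b': at 4  emit P0@[62:65]
pos 66 'a': at 5 ·f
pos 67 'c': at 10  emit P3@[67:67]
pos 68 'a': at 11
pos 69 'a': at 12  emit P4@[66:69],P5@[67:69]

Result: [[5,1],[6,3],[7,2],[7,3],[8,2],[8,3],[11,0],[14,3],[15,2],[15,3],[17,3],[19,4],[19,5],[20,3],[22,3],[24,3],[26,4],[26,5],[27,3],[28,2],[28,3],[30,3],[32,4],[32,5],[36,3],[38,4],[38,5],[41,3],[42,2],[42,3],[45,0],[49,1],[53,3],[54,2],[54,3],[56,3],[59,0],[62,3],[65,0],[67,3],[69,4],[69,5]]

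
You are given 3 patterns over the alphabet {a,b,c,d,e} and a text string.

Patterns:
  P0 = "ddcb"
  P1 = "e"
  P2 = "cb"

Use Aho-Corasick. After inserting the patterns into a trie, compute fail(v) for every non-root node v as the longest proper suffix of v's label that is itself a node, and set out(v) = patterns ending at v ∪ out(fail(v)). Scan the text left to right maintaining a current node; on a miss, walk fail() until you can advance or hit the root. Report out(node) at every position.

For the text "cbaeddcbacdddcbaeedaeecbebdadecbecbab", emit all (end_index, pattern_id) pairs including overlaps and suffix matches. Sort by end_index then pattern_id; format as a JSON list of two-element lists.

Build:
Trie nodes:
  n0 'ε': c→6 d→1 e→5
  n1 'd': d→2
  n2 'dd': c→3
  n3 'ddc': b→4
  n4 'ddcb': ·  ←P0
  n5 'e': ·  ←P1
  n6 'c': b→7
  n7 'cb': ·  ←P2

Failure links (BFS by depth):
  n1('d'): parent n0 fail=0; on 'd' 0 → fail=0;  out ∅∪∅=∅
  n5('e'): parent n0 fail=0; on 'e' 0 → fail=0;  out {1}∪∅={1}
  n6('c'): parent n0 fail=0; on 'c' 0 → fail=0;  out ∅∪∅=∅
  n2('dd'): parent n1 fail=0; on 'd' 0 → fail=1;  out ∅∪∅=∅
  n7('cb'): parent n6 fail=0; on 'b' 0 → fail=0;  out {2}∪∅={2}
  n3('ddc'): parent n2 fail=1; on 'c' 1→0 → fail=6;  out ∅∪∅=∅
  n4('ddcb'): parent n3 fail=6; on 'b' 6 → fail=7;  out {0}∪{2}={0,2}

Scan:
pos 0 'c': at 6
pos 1 'b': at 7  → match P2@[0:1]
pos 2 'a': at 0 (via fail)
pos 3 'e': at 5  → match P1@[3:3]
pos 4 'd': at 1 (via fail)
pos 5 'd': at 2
pos 6 'c': at 3
pos 7 'b': at 4  → match P0@[4:7],P2@[6:7]
pos 8 'a': at 0 (via fail)
pos 9 'c': at 6
pos 10 'd': at 1 (via fail)
pos 11 'd': at 2
pos 12 'd': at 2 (via fail)
pos 13 'c': at 3
pos 14 'b': at 4  → match P0@[11:14],P2@[13:14]
pos 15 'a': at 0 (via fail)
pos 16 'e': at 5  → match P1@[16:16]
pos 17 'e': at 5 (via fail)  → match P1@[17:17]
pos 18 'd': at 1 (via fail)
pos 19 'a': at 0 (via fail)
pos 20 'e': at 5  → match P1@[20:20]
pos 21 'e': at 5 (via fail)  → match P1@[21:21]
pos 22 'c': at 6 (via fail)
pos 23 'b': at 7  → match P2@[22:23]
pos 24 'e': at 5 (via fail)  → match P1@[24:24]
pos 25 'b': at 0 (via fail)
pos 26 'd': at 1
pos 27 'a': at 0 (via fail)
pos 28 'd': at 1
pos 29 'e': at 5 (via fail)  → match P1@[29:29]
pos 30 'c': at 6 (via fail)
pos 31 'b': at 7  → match P2@[30:31]
pos 32 'e': at 5 (via fail)  → match P1@[32:32]
pos 33 'c': at 6 (via fail)
pos 34 'b': at 7  → match P2@[33:34]
pos 35 'a': at 0 (via fail)
pos 36 'b': at 0

All matches (sorted): [[1,2],[3,1],[7,0],[7,2],[14,0],[14,2],[16,1],[17,1],[20,1],[21,1],[23,2],[24,1],[29,1],[31,2],[32,1],[34,2]]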